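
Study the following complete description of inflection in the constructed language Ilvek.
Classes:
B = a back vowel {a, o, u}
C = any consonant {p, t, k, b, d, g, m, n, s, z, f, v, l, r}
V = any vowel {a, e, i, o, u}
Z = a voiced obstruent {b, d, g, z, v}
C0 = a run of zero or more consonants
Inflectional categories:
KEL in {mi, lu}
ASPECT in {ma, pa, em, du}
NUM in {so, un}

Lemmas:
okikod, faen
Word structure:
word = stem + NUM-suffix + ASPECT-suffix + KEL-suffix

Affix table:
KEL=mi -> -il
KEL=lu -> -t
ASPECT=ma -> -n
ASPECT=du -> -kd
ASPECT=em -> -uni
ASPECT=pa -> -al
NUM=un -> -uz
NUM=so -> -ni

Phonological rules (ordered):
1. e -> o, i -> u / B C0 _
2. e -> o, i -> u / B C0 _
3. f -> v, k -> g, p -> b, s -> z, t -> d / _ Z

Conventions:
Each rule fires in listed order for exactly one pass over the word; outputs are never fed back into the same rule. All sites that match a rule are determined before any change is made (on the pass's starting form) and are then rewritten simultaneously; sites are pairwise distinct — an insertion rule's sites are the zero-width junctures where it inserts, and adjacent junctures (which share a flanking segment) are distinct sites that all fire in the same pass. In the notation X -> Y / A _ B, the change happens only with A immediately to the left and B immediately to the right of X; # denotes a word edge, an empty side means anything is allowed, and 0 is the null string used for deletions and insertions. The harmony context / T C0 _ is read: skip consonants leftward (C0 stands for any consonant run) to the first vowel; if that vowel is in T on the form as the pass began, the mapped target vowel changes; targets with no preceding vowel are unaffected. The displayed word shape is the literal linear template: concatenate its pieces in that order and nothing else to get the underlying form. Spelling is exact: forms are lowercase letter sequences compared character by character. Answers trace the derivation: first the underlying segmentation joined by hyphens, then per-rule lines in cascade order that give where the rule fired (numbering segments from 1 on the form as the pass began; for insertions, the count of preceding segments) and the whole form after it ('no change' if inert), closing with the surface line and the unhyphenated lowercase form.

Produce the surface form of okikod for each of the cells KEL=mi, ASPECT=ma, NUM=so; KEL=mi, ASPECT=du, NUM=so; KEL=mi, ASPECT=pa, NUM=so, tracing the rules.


cell KEL=mi, ASPECT=ma, NUM=so:
underlying: okikod-ni-n-il
1. e -> o, i -> u / B C0 _: fires at position(s) 3, 8: okukodnunil
2. e -> o, i -> u / B C0 _: fires at position(s) 10: okukodnunul
3. f -> v, k -> g, p -> b, s -> z, t -> d / _ Z: no change
surface: okukodnunul

cell KEL=mi, ASPECT=du, NUM=so:
underlying: okikod-ni-kd-il
1. e -> o, i -> u / B C0 _: fires at position(s) 3, 8: okukodnukdil
2. e -> o, i -> u / B C0 _: fires at position(s) 11: okukodnukdul
3. f -> v, k -> g, p -> b, s -> z, t -> d / _ Z: fires at position(s) 9: okukodnugdul
surface: okukodnugdul

cell KEL=mi, ASPECT=pa, NUM=so:
underlying: okikod-ni-al-il
1. e -> o, i -> u / B C0 _: fires at position(s) 3, 8, 11: okukodnualul
2. e -> o, i -> u / B C0 _: no change
3. f -> v, k -> g, p -> b, s -> z, t -> d / _ Z: no change
surface: okukodnualul


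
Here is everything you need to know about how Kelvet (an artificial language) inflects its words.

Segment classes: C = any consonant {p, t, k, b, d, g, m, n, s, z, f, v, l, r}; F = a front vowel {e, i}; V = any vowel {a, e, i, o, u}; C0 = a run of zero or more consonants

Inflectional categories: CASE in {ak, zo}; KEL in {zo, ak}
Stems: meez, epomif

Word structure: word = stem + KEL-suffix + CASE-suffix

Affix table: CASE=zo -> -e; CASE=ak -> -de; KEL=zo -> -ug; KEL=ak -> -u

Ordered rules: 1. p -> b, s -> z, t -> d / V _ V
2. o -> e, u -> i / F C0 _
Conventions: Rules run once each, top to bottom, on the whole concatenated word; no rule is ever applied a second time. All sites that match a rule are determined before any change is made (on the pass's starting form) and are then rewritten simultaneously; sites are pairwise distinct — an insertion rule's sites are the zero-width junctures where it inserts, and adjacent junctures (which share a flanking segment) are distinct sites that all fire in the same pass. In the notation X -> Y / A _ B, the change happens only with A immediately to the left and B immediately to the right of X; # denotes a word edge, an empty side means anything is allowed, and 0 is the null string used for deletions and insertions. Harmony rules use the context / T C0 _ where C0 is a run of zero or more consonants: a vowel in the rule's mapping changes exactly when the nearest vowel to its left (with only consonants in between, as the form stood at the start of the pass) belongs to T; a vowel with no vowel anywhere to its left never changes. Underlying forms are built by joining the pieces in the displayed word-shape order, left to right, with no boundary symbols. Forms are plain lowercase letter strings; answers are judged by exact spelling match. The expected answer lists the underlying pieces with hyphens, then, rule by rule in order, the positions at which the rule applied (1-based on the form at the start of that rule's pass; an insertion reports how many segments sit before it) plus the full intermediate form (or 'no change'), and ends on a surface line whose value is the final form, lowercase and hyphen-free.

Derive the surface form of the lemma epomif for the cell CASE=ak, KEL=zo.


underlying: epomif-ug-de
1. p -> b, s -> z, t -> d / V _ V: fires at position(s) 2: ebomifugde
2. o -> e, u -> i / F C0 _: fires at position(s) 3, 7: ebemifigde
surface: ebemifigde


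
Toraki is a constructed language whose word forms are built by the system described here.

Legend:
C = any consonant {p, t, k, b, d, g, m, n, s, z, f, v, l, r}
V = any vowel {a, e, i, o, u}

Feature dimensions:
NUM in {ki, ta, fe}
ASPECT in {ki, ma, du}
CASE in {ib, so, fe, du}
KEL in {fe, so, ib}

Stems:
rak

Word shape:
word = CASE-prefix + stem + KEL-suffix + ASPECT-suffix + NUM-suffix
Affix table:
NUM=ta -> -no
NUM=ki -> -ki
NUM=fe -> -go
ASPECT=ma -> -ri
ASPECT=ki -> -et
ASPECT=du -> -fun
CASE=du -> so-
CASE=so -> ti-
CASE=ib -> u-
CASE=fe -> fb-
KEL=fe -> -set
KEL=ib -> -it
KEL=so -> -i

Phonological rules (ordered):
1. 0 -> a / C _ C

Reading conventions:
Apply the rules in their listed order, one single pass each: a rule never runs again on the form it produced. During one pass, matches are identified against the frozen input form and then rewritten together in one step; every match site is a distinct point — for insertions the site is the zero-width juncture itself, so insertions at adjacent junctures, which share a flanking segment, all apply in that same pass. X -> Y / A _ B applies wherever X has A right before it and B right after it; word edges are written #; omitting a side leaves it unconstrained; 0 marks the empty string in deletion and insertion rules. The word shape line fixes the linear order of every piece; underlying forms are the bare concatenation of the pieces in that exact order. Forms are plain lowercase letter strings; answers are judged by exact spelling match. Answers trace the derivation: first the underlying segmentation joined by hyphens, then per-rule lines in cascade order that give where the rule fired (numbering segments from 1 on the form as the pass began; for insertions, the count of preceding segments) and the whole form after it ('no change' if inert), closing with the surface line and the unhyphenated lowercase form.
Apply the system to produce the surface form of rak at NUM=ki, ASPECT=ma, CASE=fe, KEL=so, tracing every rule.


underlying: fb-rak-i-ri-ki
1. 0 -> a / C _ C: inserts after position(s) 1, 2: fabarakiriki
surface: fabarakiriki


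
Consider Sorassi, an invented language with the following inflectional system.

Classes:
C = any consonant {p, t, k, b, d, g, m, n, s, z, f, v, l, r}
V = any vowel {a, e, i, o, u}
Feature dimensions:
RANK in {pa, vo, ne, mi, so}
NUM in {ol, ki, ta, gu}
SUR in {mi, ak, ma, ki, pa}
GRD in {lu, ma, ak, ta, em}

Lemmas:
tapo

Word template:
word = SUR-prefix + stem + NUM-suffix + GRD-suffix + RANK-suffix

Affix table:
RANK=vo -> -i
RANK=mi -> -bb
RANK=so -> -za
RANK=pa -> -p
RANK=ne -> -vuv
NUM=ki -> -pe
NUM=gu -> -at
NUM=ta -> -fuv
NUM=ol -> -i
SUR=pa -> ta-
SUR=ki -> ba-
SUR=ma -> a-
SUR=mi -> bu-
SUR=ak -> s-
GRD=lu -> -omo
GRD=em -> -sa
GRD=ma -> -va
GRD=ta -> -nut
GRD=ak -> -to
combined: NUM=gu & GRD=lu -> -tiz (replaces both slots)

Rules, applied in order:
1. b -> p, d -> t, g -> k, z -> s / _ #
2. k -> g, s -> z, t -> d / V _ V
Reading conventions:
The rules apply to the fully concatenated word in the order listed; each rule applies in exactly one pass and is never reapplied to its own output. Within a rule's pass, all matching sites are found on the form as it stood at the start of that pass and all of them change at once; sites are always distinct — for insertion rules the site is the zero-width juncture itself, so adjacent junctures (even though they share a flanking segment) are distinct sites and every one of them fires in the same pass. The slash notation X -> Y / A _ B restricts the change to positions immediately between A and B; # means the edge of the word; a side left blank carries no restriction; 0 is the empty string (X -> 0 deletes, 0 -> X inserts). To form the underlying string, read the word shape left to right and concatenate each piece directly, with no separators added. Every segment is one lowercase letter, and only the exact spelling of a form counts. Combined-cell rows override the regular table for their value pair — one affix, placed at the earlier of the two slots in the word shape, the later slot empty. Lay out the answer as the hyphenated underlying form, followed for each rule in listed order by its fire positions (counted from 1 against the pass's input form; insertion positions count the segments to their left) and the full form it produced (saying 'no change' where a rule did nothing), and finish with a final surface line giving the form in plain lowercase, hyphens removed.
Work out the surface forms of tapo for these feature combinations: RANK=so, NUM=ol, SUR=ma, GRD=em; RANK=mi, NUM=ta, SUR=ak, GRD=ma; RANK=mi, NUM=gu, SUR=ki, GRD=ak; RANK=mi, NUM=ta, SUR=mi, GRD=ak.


cell RANK=so, NUM=ol, SUR=ma, GRD=em:
underlying: a-tapo-i-sa-za
1. b -> p, d -> t, g -> k, z -> s / _ #: no change
2. k -> g, s -> z, t -> d / V _ V: fires at position(s) 2, 7: adapoizaza
surface: adapoizaza

cell RANK=mi, NUM=ta, SUR=ak, GRD=ma:
underlying: s-tapo-fuv-va-bb
1. b -> p, d -> t, g -> k, z -> s / _ #: fires at position(s) 12: stapofuvvabp
2. k -> g, s -> z, t -> d / V _ V: no change
surface: stapofuvvabp

cell RANK=mi, NUM=gu, SUR=ki, GRD=ak:
underlying: ba-tapo-at-to-bb
1. b -> p, d -> t, g -> k, z -> s / _ #: fires at position(s) 12: batapoattobp
2. k -> g, s -> z, t -> d / V _ V: fires at position(s) 3: badapoattobp
surface: badapoattobp

cell RANK=mi, NUM=ta, SUR=mi, GRD=ak:
underlying: bu-tapo-fuv-to-bb
1. b -> p, d -> t, g -> k, z -> s / _ #: fires at position(s) 13: butapofuvtobp
2. k -> g, s -> z, t -> d / V _ V: fires at position(s) 3: budapofuvtobp
surface: budapofuvtobp


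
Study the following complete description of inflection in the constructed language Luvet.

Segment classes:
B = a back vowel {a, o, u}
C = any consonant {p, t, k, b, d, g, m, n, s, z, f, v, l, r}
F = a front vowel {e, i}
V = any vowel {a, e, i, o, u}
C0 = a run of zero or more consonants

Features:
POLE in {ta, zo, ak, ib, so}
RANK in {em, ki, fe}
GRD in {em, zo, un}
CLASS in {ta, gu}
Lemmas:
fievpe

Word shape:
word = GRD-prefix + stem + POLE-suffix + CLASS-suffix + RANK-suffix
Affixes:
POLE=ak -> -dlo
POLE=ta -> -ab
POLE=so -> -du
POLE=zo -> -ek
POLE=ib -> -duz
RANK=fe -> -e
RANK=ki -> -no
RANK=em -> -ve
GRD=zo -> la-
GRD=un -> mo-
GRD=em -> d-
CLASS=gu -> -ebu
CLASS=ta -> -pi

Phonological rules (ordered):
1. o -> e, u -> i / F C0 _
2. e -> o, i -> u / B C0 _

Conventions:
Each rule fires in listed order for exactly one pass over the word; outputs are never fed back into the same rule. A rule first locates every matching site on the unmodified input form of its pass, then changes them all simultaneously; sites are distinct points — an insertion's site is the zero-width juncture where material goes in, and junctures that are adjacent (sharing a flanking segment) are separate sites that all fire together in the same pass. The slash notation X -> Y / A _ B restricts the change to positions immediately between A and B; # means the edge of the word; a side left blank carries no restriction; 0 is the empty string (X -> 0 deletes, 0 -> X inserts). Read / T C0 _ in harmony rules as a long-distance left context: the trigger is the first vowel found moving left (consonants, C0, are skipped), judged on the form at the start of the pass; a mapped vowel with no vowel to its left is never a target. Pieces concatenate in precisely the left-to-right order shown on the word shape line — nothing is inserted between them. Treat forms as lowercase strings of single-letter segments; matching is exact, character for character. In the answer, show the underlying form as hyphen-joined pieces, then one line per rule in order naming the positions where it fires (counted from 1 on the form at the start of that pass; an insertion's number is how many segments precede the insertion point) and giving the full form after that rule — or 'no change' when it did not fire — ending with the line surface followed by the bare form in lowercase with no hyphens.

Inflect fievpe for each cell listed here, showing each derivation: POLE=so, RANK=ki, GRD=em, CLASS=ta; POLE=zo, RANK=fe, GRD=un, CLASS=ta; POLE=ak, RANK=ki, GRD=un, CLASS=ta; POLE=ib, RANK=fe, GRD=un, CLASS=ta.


cell POLE=so, RANK=ki, GRD=em, CLASS=ta:
underlying: d-fievpe-du-pi-no
1. o -> e, u -> i / F C0 _: fires at position(s) 9, 13: dfievpedipine
2. e -> o, i -> u / B C0 _: no change
surface: dfievpedipine

cell POLE=zo, RANK=fe, GRD=un, CLASS=ta:
underlying: mo-fievpe-ek-pi-e
1. o -> e, u -> i / F C0 _: no change
2. e -> o, i -> u / B C0 _: fires at position(s) 4: mofuevpeekpie
surface: mofuevpeekpie

cell POLE=ak, RANK=ki, GRD=un, CLASS=ta:
underlying: mo-fievpe-dlo-pi-no
1. o -> e, u -> i / F C0 _: fires at position(s) 11, 15: mofievpedlepine
2. e -> o, i -> u / B C0 _: fires at position(s) 4: mofuevpedlepine
surface: mofuevpedlepine

cell POLE=ib, RANK=fe, GRD=un, CLASS=ta:
underlying: mo-fievpe-duz-pi-e
1. o -> e, u -> i / F C0 _: fires at position(s) 10: mofievpedizpie
2. e -> o, i -> u / B C0 _: fires at position(s) 4: mofuevpedizpie
surface: mofuevpedizpie


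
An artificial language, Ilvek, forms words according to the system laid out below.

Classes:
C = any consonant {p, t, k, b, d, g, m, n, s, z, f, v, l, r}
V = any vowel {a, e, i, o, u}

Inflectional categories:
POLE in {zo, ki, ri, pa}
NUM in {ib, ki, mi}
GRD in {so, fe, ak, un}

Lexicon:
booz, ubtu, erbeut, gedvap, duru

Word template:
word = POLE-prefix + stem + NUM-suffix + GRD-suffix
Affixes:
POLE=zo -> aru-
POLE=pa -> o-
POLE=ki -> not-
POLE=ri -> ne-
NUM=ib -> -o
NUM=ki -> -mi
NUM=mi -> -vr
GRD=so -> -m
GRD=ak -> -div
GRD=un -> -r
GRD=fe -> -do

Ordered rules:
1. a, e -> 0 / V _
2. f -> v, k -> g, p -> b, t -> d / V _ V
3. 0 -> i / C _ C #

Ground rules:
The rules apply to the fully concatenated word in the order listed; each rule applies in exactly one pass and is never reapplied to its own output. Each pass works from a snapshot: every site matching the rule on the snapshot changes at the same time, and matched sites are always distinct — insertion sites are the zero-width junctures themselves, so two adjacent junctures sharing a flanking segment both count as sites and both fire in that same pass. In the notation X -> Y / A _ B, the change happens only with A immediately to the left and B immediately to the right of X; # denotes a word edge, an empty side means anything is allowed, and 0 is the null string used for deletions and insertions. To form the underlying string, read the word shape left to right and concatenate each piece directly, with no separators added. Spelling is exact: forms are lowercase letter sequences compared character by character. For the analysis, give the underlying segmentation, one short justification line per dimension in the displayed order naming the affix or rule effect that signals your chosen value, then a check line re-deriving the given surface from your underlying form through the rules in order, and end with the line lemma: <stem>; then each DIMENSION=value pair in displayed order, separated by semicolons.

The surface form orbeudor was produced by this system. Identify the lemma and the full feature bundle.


underlying: o-erbeut-o-r
POLE=pa - signalled by the affix o-
NUM=ib - signalled by the affix -o
GRD=un - signalled by the affix -r
check: oerbeutor -> orbeutor -> orbeudor -> orbeudor
lemma: erbeut; POLE=pa; NUM=ib; GRD=un


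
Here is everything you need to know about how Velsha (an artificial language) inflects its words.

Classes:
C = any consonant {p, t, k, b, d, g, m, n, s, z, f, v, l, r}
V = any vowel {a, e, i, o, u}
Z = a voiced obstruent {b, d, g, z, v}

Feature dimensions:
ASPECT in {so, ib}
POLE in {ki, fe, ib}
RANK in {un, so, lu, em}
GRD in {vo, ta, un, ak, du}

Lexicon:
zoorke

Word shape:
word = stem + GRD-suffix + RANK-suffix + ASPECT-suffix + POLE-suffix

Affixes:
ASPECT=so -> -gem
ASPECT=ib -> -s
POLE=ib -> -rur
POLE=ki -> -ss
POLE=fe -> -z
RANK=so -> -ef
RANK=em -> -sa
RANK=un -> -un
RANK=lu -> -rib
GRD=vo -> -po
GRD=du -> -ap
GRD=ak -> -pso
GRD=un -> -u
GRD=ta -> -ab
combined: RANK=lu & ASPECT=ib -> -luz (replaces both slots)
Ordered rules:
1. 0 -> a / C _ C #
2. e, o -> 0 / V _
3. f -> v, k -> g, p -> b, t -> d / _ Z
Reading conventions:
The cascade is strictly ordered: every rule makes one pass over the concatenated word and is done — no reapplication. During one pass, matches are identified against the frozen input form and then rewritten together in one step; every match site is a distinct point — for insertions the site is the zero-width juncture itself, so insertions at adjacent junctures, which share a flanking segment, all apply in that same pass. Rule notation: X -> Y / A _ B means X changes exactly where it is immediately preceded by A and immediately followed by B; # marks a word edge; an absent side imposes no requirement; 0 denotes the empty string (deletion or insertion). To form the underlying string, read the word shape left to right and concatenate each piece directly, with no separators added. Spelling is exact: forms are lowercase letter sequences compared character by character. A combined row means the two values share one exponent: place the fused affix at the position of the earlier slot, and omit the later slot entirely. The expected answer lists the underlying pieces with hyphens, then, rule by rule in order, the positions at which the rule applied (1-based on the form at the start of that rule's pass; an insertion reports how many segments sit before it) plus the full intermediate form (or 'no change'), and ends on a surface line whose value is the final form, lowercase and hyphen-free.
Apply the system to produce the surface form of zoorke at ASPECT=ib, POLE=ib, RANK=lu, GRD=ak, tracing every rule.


underlying: zoorke-pso-luz-rur
1. 0 -> a / C _ C #: no change
2. e, o -> 0 / V _: fires at position(s) 3: zorkepsoluzrur
3. f -> v, k -> g, p -> b, t -> d / _ Z: no change
surface: zorkepsoluzrur


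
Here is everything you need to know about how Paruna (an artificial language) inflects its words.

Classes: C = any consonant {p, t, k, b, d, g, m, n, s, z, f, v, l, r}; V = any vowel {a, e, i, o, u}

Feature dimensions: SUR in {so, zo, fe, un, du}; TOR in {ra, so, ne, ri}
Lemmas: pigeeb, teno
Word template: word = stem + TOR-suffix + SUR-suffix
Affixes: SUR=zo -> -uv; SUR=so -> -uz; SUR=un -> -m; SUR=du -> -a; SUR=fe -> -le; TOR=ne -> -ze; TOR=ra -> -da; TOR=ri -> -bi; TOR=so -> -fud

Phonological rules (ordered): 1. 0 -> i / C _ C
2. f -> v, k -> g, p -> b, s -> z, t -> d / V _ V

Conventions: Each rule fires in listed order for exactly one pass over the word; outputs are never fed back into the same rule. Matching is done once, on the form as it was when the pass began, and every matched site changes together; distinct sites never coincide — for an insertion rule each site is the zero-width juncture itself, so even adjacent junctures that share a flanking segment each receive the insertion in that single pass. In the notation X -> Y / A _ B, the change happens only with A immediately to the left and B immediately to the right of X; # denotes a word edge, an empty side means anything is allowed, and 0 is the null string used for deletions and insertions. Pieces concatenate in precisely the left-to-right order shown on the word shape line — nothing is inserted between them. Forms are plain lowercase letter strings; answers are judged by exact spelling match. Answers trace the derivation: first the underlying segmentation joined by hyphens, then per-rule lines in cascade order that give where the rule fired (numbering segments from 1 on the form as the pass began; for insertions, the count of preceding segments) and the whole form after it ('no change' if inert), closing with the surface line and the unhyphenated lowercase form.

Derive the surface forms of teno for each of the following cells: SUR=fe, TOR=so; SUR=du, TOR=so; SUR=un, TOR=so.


cell SUR=fe, TOR=so:
underlying: teno-fud-le
1. 0 -> i / C _ C: inserts after position(s) 7: tenofudile
2. f -> v, k -> g, p -> b, s -> z, t -> d / V _ V: fires at position(s) 5: tenovudile
surface: tenovudile

cell SUR=du, TOR=so:
underlying: teno-fud-a
1. 0 -> i / C _ C: no change
2. f -> v, k -> g, p -> b, s -> z, t -> d / V _ V: fires at position(s) 5: tenovuda
surface: tenovuda

cell SUR=un, TOR=so:
underlying: teno-fud-m
1. 0 -> i / C _ C: inserts after position(s) 7: tenofudim
2. f -> v, k -> g, p -> b, s -> z, t -> d / V _ V: fires at position(s) 5: tenovudim
surface: tenovudim


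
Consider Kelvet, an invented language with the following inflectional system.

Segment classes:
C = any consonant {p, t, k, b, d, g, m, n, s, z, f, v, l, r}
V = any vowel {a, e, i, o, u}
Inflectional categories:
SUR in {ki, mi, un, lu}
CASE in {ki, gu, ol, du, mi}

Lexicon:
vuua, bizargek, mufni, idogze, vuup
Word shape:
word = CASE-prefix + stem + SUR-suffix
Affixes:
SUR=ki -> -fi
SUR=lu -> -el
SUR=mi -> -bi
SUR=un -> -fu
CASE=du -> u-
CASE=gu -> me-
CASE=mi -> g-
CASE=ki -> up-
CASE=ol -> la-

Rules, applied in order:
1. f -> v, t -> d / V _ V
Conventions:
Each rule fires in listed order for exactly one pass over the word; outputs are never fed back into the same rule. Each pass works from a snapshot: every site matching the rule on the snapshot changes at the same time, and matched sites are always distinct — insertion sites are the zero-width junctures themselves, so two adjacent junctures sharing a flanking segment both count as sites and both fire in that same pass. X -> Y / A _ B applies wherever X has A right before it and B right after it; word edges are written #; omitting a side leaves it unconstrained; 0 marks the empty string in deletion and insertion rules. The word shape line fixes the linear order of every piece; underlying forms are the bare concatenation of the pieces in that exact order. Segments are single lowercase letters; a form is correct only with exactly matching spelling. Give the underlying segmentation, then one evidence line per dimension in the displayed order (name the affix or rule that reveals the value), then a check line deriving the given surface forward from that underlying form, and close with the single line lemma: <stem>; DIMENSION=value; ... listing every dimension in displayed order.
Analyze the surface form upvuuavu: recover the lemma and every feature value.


underlying: up-vuua-fu
SUR=un - signalled by the affix -fu
CASE=ki - signalled by the affix up-
check: upvuuafu -> upvuuavu
lemma: vuua; SUR=un; CASE=ki


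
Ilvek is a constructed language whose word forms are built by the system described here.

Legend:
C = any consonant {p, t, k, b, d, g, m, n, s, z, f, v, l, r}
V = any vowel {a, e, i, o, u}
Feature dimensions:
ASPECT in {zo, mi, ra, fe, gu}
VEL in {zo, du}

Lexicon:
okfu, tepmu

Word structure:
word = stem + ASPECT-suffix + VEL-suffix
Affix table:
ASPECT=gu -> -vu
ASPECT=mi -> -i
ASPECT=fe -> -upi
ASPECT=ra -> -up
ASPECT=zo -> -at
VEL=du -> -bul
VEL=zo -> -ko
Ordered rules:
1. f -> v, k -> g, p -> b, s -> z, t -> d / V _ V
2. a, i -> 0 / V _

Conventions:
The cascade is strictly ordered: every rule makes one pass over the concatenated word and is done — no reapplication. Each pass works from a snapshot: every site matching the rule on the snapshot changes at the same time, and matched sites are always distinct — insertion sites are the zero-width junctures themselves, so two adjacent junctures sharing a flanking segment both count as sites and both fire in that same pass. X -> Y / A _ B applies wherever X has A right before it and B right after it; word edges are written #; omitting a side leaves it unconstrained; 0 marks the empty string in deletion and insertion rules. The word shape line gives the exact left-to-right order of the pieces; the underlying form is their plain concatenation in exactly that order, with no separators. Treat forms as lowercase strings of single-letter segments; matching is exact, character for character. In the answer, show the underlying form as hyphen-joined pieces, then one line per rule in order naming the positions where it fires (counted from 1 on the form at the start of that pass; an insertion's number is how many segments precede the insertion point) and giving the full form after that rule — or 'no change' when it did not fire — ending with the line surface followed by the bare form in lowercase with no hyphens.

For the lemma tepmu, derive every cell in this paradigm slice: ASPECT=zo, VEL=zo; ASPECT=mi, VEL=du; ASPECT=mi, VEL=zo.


cell ASPECT=zo, VEL=zo:
underlying: tepmu-at-ko
1. f -> v, k -> g, p -> b, s -> z, t -> d / V _ V: no change
2. a, i -> 0 / V _: fires at position(s) 6: tepmutko
surface: tepmutko

cell ASPECT=mi, VEL=du:
underlying: tepmu-i-bul
1. f -> v, k -> g, p -> b, s -> z, t -> d / V _ V: no change
2. a, i -> 0 / V _: fires at position(s) 6: tepmubul
surface: tepmubul

cell ASPECT=mi, VEL=zo:
underlying: tepmu-i-ko
1. f -> v, k -> g, p -> b, s -> z, t -> d / V _ V: fires at position(s) 7: tepmuigo
2. a, i -> 0 / V _: fires at position(s) 6: tepmugo
surface: tepmugo


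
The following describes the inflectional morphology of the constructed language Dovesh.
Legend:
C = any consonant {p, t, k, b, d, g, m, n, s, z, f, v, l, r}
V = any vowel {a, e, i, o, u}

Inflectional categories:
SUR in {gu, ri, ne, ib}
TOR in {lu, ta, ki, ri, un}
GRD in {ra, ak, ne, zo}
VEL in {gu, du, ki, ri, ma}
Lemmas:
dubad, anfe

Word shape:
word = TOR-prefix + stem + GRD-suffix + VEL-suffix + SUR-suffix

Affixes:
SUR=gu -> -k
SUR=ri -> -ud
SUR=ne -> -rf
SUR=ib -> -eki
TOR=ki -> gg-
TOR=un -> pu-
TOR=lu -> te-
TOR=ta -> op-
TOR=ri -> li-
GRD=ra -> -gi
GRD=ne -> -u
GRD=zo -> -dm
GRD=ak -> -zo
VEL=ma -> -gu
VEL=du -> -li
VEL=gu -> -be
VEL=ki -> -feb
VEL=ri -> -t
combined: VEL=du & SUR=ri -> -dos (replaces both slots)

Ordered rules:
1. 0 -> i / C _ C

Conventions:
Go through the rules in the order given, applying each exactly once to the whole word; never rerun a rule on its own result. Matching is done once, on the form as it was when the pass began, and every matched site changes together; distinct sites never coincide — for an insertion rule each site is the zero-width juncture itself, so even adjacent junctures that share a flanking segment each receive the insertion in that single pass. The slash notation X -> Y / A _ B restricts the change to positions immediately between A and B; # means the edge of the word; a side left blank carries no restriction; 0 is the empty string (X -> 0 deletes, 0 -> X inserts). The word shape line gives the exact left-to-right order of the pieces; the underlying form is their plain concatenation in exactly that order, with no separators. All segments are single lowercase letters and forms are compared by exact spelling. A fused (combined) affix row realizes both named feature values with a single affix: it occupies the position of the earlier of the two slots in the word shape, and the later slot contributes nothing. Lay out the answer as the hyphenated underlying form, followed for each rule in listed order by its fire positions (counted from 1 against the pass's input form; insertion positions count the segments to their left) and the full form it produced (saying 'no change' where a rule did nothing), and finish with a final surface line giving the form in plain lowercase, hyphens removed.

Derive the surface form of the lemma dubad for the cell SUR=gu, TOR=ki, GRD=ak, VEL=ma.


underlying: gg-dubad-zo-gu-k
1. 0 -> i / C _ C: inserts after position(s) 1, 2, 7: gigidubadizoguk
surface: gigidubadizoguk


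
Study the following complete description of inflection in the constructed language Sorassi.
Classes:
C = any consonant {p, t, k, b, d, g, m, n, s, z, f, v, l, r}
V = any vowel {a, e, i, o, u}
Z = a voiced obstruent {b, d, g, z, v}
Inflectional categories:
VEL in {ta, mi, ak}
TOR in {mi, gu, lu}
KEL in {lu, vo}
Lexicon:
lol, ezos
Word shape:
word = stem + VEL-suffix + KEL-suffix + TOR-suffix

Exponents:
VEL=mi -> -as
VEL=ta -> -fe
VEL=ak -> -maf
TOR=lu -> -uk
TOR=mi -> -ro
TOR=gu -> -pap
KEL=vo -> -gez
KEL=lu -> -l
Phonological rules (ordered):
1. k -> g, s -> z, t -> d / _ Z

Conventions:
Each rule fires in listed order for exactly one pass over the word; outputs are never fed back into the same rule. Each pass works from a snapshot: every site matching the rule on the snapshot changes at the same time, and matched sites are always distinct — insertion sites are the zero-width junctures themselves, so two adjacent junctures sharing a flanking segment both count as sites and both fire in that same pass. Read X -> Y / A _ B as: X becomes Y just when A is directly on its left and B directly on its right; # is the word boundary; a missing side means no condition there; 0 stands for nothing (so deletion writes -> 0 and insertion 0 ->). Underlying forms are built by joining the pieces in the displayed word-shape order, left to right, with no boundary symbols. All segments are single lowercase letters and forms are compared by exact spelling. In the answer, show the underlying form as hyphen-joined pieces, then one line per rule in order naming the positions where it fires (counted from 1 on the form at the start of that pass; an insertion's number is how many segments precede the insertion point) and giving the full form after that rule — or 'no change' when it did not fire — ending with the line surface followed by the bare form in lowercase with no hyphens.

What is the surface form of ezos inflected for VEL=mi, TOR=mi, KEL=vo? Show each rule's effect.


underlying: ezos-as-gez-ro
1. k -> g, s -> z, t -> d / _ Z: fires at position(s) 6: ezosazgezro
surface: ezosazgezro


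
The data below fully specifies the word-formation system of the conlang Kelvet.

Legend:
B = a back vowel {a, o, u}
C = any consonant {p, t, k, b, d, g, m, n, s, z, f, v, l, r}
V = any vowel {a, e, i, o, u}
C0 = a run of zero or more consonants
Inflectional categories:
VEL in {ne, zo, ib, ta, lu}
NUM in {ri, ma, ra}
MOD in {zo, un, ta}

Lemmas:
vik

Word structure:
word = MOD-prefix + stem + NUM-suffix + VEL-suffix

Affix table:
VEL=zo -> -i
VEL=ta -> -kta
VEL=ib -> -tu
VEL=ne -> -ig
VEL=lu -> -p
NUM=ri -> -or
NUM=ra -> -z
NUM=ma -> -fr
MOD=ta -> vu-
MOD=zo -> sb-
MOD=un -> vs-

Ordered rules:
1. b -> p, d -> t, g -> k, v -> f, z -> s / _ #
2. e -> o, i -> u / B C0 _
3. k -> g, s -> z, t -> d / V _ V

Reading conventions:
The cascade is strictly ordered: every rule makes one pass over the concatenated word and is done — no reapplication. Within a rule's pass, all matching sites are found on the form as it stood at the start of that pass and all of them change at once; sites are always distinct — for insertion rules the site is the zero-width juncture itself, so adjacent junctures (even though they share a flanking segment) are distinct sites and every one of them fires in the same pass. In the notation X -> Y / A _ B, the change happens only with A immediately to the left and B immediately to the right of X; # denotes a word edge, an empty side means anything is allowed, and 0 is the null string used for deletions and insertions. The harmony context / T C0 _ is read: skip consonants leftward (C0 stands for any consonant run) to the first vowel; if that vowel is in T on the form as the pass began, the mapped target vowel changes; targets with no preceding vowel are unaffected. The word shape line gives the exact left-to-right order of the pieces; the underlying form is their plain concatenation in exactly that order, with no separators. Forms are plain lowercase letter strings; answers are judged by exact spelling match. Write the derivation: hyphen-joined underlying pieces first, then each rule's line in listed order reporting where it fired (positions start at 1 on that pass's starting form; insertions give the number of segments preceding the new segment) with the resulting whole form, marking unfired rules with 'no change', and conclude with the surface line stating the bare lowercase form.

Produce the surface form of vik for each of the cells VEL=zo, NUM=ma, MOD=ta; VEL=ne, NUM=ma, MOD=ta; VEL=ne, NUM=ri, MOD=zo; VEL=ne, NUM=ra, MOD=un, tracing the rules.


cell VEL=zo, NUM=ma, MOD=ta:
underlying: vu-vik-fr-i
1. b -> p, d -> t, g -> k, v -> f, z -> s / _ #: no change
2. e -> o, i -> u / B C0 _: fires at position(s) 4: vuvukfri
3. k -> g, s -> z, t -> d / V _ V: no change
surface: vuvukfri

cell VEL=ne, NUM=ma, MOD=ta:
underlying: vu-vik-fr-ig
1. b -> p, d -> t, g -> k, v -> f, z -> s / _ #: fires at position(s) 9: vuvikfrik
2. e -> o, i -> u / B C0 _: fires at position(s) 4: vuvukfrik
3. k -> g, s -> z, t -> d / V _ V: no change
surface: vuvukfrik

cell VEL=ne, NUM=ri, MOD=zo:
underlying: sb-vik-or-ig
1. b -> p, d -> t, g -> k, v -> f, z -> s / _ #: fires at position(s) 9: sbvikorik
2. e -> o, i -> u / B C0 _: fires at position(s) 8: sbvikoruk
3. k -> g, s -> z, t -> d / V _ V: fires at position(s) 5: sbvigoruk
surface: sbvigoruk

cell VEL=ne, NUM=ra, MOD=un:
underlying: vs-vik-z-ig
1. b -> p, d -> t, g -> k, v -> f, z -> s / _ #: fires at position(s) 8: vsvikzik
2. e -> o, i -> u / B C0 _: no change
3. k -> g, s -> z, t -> d / V _ V: no change
surface: vsvikzik


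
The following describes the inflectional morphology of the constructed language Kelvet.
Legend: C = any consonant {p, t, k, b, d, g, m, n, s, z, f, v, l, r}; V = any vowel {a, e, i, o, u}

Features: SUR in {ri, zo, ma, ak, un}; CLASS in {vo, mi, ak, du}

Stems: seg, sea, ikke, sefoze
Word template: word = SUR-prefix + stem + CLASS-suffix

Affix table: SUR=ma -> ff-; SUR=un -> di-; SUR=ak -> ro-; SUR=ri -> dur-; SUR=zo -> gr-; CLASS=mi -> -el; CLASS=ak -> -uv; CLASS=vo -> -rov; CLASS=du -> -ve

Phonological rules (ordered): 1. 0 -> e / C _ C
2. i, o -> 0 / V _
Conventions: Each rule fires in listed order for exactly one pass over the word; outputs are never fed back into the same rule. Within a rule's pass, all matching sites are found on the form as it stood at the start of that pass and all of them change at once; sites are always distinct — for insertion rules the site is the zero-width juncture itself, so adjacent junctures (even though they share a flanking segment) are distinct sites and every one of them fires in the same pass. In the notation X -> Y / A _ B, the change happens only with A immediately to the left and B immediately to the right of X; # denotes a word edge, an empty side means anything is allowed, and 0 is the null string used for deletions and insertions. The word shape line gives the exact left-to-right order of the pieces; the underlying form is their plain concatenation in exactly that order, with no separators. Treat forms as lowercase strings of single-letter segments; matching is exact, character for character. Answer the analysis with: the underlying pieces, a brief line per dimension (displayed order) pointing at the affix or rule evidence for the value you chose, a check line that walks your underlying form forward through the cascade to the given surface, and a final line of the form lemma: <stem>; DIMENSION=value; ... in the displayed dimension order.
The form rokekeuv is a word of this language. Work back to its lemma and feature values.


underlying: ro-ikke-uv
SUR=ak - signalled by the affix ro-
CLASS=ak - signalled by the affix -uv
check: roikkeuv -> roikekeuv -> rokekeuv
lemma: ikke; SUR=ak; CLASS=ak


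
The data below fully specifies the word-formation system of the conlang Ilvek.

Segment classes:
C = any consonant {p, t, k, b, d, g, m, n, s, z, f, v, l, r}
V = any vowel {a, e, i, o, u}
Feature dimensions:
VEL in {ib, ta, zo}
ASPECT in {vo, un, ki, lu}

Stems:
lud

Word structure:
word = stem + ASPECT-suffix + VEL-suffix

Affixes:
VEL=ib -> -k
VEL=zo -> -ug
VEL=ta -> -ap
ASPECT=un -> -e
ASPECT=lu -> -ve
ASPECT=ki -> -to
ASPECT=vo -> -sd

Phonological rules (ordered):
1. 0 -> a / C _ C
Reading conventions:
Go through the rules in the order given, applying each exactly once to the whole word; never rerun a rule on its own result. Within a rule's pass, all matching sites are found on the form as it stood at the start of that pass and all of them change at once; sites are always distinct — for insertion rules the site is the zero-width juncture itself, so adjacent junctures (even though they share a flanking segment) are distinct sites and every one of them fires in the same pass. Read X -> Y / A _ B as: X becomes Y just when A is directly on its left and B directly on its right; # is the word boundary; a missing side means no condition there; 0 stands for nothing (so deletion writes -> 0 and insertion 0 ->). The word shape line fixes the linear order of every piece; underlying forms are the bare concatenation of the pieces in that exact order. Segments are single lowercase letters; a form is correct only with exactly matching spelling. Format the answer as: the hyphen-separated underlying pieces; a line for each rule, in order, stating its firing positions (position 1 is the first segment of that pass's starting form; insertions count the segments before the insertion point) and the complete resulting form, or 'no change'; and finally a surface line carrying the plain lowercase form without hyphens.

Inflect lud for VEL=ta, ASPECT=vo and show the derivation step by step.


underlying: lud-sd-ap
1. 0 -> a / C _ C: inserts after position(s) 3, 4: ludasadap
surface: ludasadap


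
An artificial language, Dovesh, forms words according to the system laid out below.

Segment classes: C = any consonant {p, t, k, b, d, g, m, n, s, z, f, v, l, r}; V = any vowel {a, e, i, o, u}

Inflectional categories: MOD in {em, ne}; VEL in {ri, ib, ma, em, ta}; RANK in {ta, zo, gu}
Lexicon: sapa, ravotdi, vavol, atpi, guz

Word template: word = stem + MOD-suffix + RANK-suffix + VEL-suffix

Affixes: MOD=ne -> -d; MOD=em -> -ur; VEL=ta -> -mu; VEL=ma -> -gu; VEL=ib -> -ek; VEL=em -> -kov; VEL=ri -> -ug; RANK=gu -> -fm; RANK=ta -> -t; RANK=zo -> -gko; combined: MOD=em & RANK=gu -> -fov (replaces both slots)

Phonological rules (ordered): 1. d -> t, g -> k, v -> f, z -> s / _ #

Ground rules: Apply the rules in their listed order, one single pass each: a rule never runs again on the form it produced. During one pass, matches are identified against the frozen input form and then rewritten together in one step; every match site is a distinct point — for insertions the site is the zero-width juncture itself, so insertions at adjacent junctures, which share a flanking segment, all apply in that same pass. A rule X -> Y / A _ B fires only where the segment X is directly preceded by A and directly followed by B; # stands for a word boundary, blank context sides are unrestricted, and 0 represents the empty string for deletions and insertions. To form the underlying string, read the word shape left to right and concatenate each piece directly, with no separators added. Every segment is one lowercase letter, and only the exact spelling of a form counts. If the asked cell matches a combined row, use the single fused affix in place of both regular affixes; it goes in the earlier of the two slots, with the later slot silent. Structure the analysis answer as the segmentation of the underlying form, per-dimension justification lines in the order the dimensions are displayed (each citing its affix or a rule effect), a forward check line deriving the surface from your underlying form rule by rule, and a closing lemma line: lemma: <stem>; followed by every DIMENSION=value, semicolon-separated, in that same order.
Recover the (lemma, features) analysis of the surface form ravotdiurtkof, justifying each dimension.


underlying: ravotdi-ur-t-kov
MOD=em - signalled by the affix -ur
VEL=em - signalled by the affix -kov
RANK=ta - signalled by the affix -t
check: ravotdiurtkov -> ravotdiurtkof
lemma: ravotdi; MOD=em; VEL=em; RANK=ta
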